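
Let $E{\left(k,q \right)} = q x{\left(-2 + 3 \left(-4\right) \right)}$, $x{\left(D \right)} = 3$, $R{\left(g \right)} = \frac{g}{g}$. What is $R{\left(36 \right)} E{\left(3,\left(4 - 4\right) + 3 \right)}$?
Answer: $9$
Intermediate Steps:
$R{\left(g \right)} = 1$
$E{\left(k,q \right)} = 3 q$ ($E{\left(k,q \right)} = q 3 = 3 q$)
$R{\left(36 \right)} E{\left(3,\left(4 - 4\right) + 3 \right)} = 1 \cdot 3 \left(\left(4 - 4\right) + 3\right) = 1 \cdot 3 \left(0 + 3\right) = 1 \cdot 3 \cdot 3 = 1 \cdot 9 = 9$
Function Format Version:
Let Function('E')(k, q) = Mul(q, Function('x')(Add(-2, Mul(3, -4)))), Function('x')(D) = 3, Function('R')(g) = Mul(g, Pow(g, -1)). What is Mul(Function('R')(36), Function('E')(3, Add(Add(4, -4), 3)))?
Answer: 9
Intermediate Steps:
Function('R')(g) = 1
Function('E')(k, q) = Mul(3, q) (Function('E')(k, q) = Mul(q, 3) = Mul(3, q))
Mul(Function('R')(36), Function('E')(3, Add(Add(4, -4), 3))) = Mul(1, Mul(3, Add(Add(4, -4), 3))) = Mul(1, Mul(3, Add(0, 3))) = Mul(1, Mul(3, 3)) = Mul(1, 9) = 9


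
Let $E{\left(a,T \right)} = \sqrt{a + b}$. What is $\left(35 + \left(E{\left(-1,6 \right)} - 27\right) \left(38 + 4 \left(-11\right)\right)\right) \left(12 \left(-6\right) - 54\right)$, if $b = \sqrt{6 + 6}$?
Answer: $-24822 + 756 \sqrt{-1 + 2 \sqrt{3}} \approx -23635.0$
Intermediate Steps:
$b = 2 \sqrt{3}$ ($b = \sqrt{12} = 2 \sqrt{3} \approx 3.4641$)
$E{\left(a,T \right)} = \sqrt{a + 2 \sqrt{3}}$
$\left(35 + \left(E{\left(-1,6 \right)} - 27\right) \left(38 + 4 \left(-11\right)\right)\right) \left(12 \left(-6\right) - 54\right) = \left(35 + \left(\sqrt{-1 + 2 \sqrt{3}} - 27\right) \left(38 + 4 \left(-11\right)\right)\right) \left(12 \left(-6\right) - 54\right) = \left(35 + \left(-27 + \sqrt{-1 + 2 \sqrt{3}}\right) \left(38 - 44\right)\right) \left(-72 - 54\right) = \left(35 + \left(-27 + \sqrt{-1 + 2 \sqrt{3}}\right) \left(-6\right)\right) \left(-126\right) = \left(35 + \left(162 - 6 \sqrt{-1 + 2 \sqrt{3}}\right)\right) \left(-126\right) = \left(197 - 6 \sqrt{-1 + 2 \sqrt{3}}\right) \left(-126\right) = -24822 + 756 \sqrt{-1 + 2 \sqrt{3}}$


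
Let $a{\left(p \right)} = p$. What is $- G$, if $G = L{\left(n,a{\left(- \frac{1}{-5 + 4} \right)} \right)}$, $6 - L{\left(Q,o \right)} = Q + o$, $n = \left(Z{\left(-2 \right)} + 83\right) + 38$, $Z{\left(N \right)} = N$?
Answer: $114$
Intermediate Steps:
$n = 119$ ($n = \left(-2 + 83\right) + 38 = 81 + 38 = 119$)
$L{\left(Q,o \right)} = 6 - Q - o$ ($L{\left(Q,o \right)} = 6 - \left(Q + o\right) = 6 - Q - o$)
$G = -114$ ($G = 6 - 119 - - \frac{1}{-5 + 4} = 6 - 119 - - \frac{1}{-1} = 6 - 119 - \left(-1\right) \left(-1\right) = 6 - 119 - 1 = -114$)
$- G = \left(-1\right) \left(-114\right) = 114$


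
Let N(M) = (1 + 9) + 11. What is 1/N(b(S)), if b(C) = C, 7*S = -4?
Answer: 1/21 ≈ 0.047619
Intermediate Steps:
S = -4/7 (S = (1/7)*(-4) = -4/7 ≈ -0.57143)
N(M) = 21 (N(M) = 10 + 11 = 21)
1/N(b(S)) = 1/21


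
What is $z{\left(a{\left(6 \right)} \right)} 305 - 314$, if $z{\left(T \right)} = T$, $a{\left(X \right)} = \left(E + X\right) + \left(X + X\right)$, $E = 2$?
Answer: $5786$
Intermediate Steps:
$a{\left(X \right)} = 2 + 3 X$ ($a{\left(X \right)} = \left(2 + X\right) + \left(X + X\right) = \left(2 + X\right) + 2 X = 2 + 3 X$)
$z{\left(a{\left(6 \right)} \right)} 305 - 314 = \left(2 + 3 \cdot 6\right) 305 - 314 = \left(2 + 18\right) 305 - 314 = 20 \cdot 305 - 314 = 6100 - 314 = 5786$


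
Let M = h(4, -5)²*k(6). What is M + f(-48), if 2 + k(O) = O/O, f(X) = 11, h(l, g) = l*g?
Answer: -389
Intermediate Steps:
h(l, g) = g*l
k(O) = -1 (k(O) = -2 + O/O = -2 + 1 = -1)
M = -400 (M = (-5*4)²*(-1) = (-20)²*(-1) = 400*(-1) = -400)
M + f(-48) = -400 + 11 = -389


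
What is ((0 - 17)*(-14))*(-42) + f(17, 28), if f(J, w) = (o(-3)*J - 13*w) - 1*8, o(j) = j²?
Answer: -10215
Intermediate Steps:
f(J, w) = -8 - 13*w + 9*J (f(J, w) = ((-3)²*J - 13*w) - 1*8 = (9*J - 13*w) - 8 = (-13*w + 9*J) - 8 = -8 - 13*w + 9*J)
((0 - 17)*(-14))*(-42) + f(17, 28) = ((0 - 17)*(-14))*(-42) + (-8 - 13*28 + 9*17) = -17*(-14)*(-42) + (-8 - 364 + 153) = 238*(-42) - 219 = -9996 - 219 = -10215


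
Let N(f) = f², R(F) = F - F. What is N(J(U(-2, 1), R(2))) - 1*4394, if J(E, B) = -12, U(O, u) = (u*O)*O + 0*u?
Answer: -4250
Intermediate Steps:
R(F) = 0
U(O, u) = u*O² (U(O, u) = (O*u)*O + 0 = u*O² + 0 = u*O²)
N(J(U(-2, 1), R(2))) - 1*4394 = (-12)² - 1*4394 = 144 - 4394 = -4250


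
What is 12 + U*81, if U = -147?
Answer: -11895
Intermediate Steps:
12 + U*81 = 12 - 147*81 = 12 - 11907 = -11895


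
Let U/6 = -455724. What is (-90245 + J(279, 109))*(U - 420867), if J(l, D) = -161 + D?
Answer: 284906087667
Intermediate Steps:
U = -2734344 (U = 6*(-455724) = -2734344)
(-90245 + J(279, 109))*(U - 420867) = (-90245 + (-161 + 109))*(-2734344 - 420867) = (-90245 - 52)*(-3155211) = -90297*(-3155211) = 284906087667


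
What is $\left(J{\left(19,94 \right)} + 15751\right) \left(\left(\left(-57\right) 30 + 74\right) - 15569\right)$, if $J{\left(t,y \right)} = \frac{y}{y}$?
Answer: $-271013160$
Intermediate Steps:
$J{\left(t,y \right)} = 1$
$\left(J{\left(19,94 \right)} + 15751\right) \left(\left(\left(-57\right) 30 + 74\right) - 15569\right) = \left(1 + 15751\right) \left(\left(\left(-57\right) 30 + 74\right) - 15569\right) = 15752 \left(\left(-1710 + 74\right) - 15569\right) = 15752 \left(-1636 - 15569\right) = 15752 \left(-17205\right) = -271013160$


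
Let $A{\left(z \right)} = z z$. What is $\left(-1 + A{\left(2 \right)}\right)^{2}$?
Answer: $9$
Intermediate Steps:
$A{\left(z \right)} = z^{2}$
$\left(-1 + A{\left(2 \right)}\right)^{2} = \left(-1 + 2^{2}\right)^{2} = \left(-1 + 4\right)^{2} = 3^{2} = 9$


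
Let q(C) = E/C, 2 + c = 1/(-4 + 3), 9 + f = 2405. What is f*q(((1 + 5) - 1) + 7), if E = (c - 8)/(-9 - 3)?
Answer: 6589/36 ≈ 183.03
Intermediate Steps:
f = 2396 (f = -9 + 2405 = 2396)
c = -3 (c = -2 + 1/(-4 + 3) = -2 + 1/(-1) = -2 - 1 = -3)
E = 11/12 (E = (-3 - 8)/(-9 - 3) = -11/(-12) = -11*(-1/12) = 11/12 ≈ 0.91667)
q(C) = 11/(12*C)
f*q(((1 + 5) - 1) + 7) = 2396*(11/(12*(((1 + 5) - 1) + 7))) = 2396*(11/(12*((6 - 1) + 7))) = 2396*(11/(12*(5 + 7))) = 2396*((11/12)/12) = 2396*((11/12)*(1/12)) = 2396*(11/144) = 6589/36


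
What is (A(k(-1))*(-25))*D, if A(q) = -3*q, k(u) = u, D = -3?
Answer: 225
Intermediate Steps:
(A(k(-1))*(-25))*D = (-3*(-1)*(-25))*(-3) = (3*(-25))*(-3) = -75*(-3) = 225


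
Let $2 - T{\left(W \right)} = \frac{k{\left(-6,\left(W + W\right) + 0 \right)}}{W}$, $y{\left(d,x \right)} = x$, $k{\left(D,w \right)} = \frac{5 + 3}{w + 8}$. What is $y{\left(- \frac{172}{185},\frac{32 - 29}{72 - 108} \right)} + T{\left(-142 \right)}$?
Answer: $\frac{37555}{19596} \approx 1.9165$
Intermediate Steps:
$k{\left(D,w \right)} = \frac{8}{8 + w}$
$T{\left(W \right)} = 2 - \frac{8}{W \left(8 + 2 W\right)}$ ($T{\left(W \right)} = 2 - \frac{8 \frac{1}{8 + \left(\left(W + W\right) + 0\right)}}{W} = 2 - \frac{8 \frac{1}{8 + \left(2 W + 0\right)}}{W} = 2 - \frac{8 \frac{1}{8 + 2 W}}{W} = 2 - \frac{8}{W \left(8 + 2 W\right)}$)
$y{\left(- \frac{172}{185},\frac{32 - 29}{72 - 108} \right)} + T{\left(-142 \right)} = \frac{32 - 29}{72 - 108} + \frac{2 \left(-2 - 142 \left(4 - 142\right)\right)}{\left(-142\right) \left(4 - 142\right)} = \frac{3}{-36} + 2 \left(- \frac{1}{142}\right) \frac{1}{-138} \left(-2 - -19596\right) = 3 \left(- \frac{1}{36}\right) + 2 \left(- \frac{1}{142}\right) \left(- \frac{1}{138}\right) \left(-2 + 19596\right) = - \frac{1}{12} + 2 \left(- \frac{1}{142}\right) \left(- \frac{1}{138}\right) 19594 = - \frac{1}{12} + \frac{9797}{4899} = \frac{37555}{19596}$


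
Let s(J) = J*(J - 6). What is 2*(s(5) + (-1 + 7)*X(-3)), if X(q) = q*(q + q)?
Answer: 206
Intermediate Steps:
s(J) = J*(-6 + J)
X(q) = 2*q² (X(q) = q*(2*q) = 2*q²)
2*(s(5) + (-1 + 7)*X(-3)) = 2*(5*(-6 + 5) + (-1 + 7)*(2*(-3)²)) = 2*(5*(-1) + 6*(2*9)) = 2*(-5 + 6*18) = 2*(-5 + 108) = 2*103 = 206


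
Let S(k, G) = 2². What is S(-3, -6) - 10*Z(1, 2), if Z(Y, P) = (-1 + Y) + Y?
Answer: -6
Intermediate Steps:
Z(Y, P) = -1 + 2*Y
S(k, G) = 4
S(-3, -6) - 10*Z(1, 2) = 4 - 10*(-1 + 2*1) = 4 - 10*(-1 + 2) = 4 - 10*1 = 4 - 10 = -6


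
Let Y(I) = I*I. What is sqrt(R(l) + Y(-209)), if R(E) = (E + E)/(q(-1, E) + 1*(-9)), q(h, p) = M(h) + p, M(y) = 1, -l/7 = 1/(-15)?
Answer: sqrt(557761107)/113 ≈ 209.00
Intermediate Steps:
Y(I) = I**2
l = 7/15 (l = -7/(-15) = -7*(-1/15) = 7/15 ≈ 0.46667)
q(h, p) = 1 + p
R(E) = 2*E/(-8 + E) (R(E) = (E + E)/((1 + E) + 1*(-9)) = (2*E)/((1 + E) - 9) = (2*E)/(-8 + E) = 2*E/(-8 + E))
sqrt(R(l) + Y(-209)) = sqrt(2*(7/15)/(-8 + 7/15) + (-209)**2) = sqrt(2*(7/15)/(-113/15) + 43681) = sqrt(2*(7/15)*(-15/113) + 43681) = sqrt(-14/113 + 43681) = sqrt(4935939/113) = sqrt(557761107)/113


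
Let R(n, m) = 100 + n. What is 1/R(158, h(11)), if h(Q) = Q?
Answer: 1/258 ≈ 0.0038760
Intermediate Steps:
1/R(158, h(11)) = 1/(100 + 158) = 1/258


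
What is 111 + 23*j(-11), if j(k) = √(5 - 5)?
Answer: 111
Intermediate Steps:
j(k) = 0 (j(k) = √0 = 0)
111 + 23*j(-11) = 111 + 23*0 = 111 + 0 = 111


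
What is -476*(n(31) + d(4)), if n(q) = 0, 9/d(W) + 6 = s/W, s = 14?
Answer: 8568/5 ≈ 1713.6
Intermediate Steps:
d(W) = 9/(-6 + 14/W)
-476*(n(31) + d(4)) = -476*(0 - 9*4/(-14 + 6*4)) = -476*(0 - 9*4/(-14 + 24)) = -476*(0 - 9*4/10) = -476*(0 - 9*4*⅒) = -476*(0 - 18/5) = -476*(-18/5) = 8568/5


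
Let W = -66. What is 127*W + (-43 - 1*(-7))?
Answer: -8418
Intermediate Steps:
127*W + (-43 - 1*(-7)) = 127*(-66) + (-43 - 1*(-7)) = -8382 + (-43 + 7) = -8382 - 36 = -8418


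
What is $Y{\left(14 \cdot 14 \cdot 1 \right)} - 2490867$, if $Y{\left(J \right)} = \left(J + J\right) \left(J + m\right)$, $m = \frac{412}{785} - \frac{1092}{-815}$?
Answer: $- \frac{61758863445}{25591} \approx -2.4133 \cdot 10^{6}$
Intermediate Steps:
$m = \frac{47720}{25591}$ ($m = 412 \cdot \frac{1}{785} - - \frac{1092}{815} = \frac{412}{785} + \frac{1092}{815} = \frac{47720}{25591} \approx 1.8647$)
$Y{\left(J \right)} = 2 J \left(\frac{47720}{25591} + J\right)$ ($Y{\left(J \right)} = \left(J + J\right) \left(J + \frac{47720}{25591}\right) = 2 J \left(\frac{47720}{25591} + J\right)$)
$Y{\left(14 \cdot 14 \cdot 1 \right)} - 2490867 = \frac{2 \cdot 14 \cdot 14 \cdot 1 \left(47720 + 25591 \cdot 14 \cdot 14 \cdot 1\right)}{25591} - 2490867 = \frac{2 \cdot 196 \cdot 1 \left(47720 + 25591 \cdot 196 \cdot 1\right)}{25591} - 2490867 = \frac{2}{25591} \cdot 196 \left(47720 + 25591 \cdot 196\right) - 2490867 = \frac{2}{25591} \cdot 196 \left(47720 + 5015836\right) - 2490867 = \frac{2}{25591} \cdot 196 \cdot 5063556 - 2490867 = \frac{1984913952}{25591} - 2490867 = - \frac{61758863445}{25591}$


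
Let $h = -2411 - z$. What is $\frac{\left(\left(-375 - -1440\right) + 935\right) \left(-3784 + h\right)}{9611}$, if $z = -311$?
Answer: $- \frac{11768000}{9611} \approx -1224.4$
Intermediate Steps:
$h = -2100$ ($h = -2411 - -311 = -2411 + 311 = -2100$)
$\frac{\left(\left(-375 - -1440\right) + 935\right) \left(-3784 + h\right)}{9611} = \frac{\left(\left(-375 - -1440\right) + 935\right) \left(-3784 - 2100\right)}{9611} = \left(\left(-375 + 1440\right) + 935\right) \left(-5884\right) \frac{1}{9611} = \left(1065 + 935\right) \left(-5884\right) \frac{1}{9611} = 2000 \left(-5884\right) \frac{1}{9611} = \left(-11768000\right) \frac{1}{9611} = - \frac{11768000}{9611}$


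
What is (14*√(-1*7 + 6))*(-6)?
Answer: -84*I ≈ -84.0*I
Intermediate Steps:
(14*√(-1*7 + 6))*(-6) = (14*√(-7 + 6))*(-6) = (14*√(-1))*(-6) = (14*I)*(-6) = -84*I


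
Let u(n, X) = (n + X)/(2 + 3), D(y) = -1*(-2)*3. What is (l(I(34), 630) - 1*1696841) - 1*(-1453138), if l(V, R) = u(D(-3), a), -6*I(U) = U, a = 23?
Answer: -1218486/5 ≈ -2.4370e+5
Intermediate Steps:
I(U) = -U/6
D(y) = 6 (D(y) = 2*3 = 6)
u(n, X) = X/5 + n/5 (u(n, X) = (X + n)/5 = (X + n)*(⅕) = X/5 + n/5)
l(V, R) = 29/5 (l(V, R) = (⅕)*23 + (⅕)*6 = 23/5 + 6/5 = 29/5)
(l(I(34), 630) - 1*1696841) - 1*(-1453138) = (29/5 - 1*1696841) - 1*(-1453138) = (29/5 - 1696841) + 1453138 = -8484176/5 + 1453138 = -1218486/5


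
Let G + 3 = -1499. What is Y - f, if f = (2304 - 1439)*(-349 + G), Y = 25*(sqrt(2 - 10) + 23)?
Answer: 1601690 + 50*I*sqrt(2) ≈ 1.6017e+6 + 70.711*I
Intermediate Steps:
G = -1502 (G = -3 - 1499 = -1502)
Y = 575 + 50*I*sqrt(2) (Y = 25*(sqrt(-8) + 23) = 25*(2*I*sqrt(2) + 23) = 25*(23 + 2*I*sqrt(2)) = 575 + 50*I*sqrt(2) ≈ 575.0 + 70.711*I)
f = -1601115 (f = (2304 - 1439)*(-349 - 1502) = 865*(-1851) = -1601115)
Y - f = (575 + 50*I*sqrt(2)) - 1*(-1601115) = (575 + 50*I*sqrt(2)) + 1601115 = 1601690 + 50*I*sqrt(2)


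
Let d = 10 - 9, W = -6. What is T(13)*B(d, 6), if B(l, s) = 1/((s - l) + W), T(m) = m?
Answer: -13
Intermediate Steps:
d = 1
B(l, s) = 1/(-6 + s - l) (B(l, s) = 1/((s - l) - 6) = 1/(-6 + s - l))
T(13)*B(d, 6) = 13/(-6 + 6 - 1*1) = 13/(-6 + 6 - 1) = 13/(-1) = 13*(-1) = -13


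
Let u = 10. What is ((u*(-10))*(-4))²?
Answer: 160000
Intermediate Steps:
((u*(-10))*(-4))² = ((10*(-10))*(-4))² = (-100*(-4))² = 400² = 160000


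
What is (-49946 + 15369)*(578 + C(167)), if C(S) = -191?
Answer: -13381299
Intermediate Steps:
(-49946 + 15369)*(578 + C(167)) = (-49946 + 15369)*(578 - 191) = -34577*387 = -13381299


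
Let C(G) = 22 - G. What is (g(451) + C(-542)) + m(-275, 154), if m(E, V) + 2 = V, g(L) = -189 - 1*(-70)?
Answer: 597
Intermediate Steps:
g(L) = -119 (g(L) = -189 + 70 = -119)
m(E, V) = -2 + V
(g(451) + C(-542)) + m(-275, 154) = (-119 + (22 - 1*(-542))) + (-2 + 154) = (-119 + (22 + 542)) + 152 = (-119 + 564) + 152 = 445 + 152 = 597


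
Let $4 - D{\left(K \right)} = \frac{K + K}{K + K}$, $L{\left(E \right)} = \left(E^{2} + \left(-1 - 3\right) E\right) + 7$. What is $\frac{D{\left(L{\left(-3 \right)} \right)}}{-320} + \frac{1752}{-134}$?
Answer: $- \frac{280521}{21440} \approx -13.084$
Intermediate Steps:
$L{\left(E \right)} = 7 + E^{2} - 4 E$ ($L{\left(E \right)} = \left(E^{2} - 4 E\right) + 7 = 7 + E^{2} - 4 E$)
$D{\left(K \right)} = 3$ ($D{\left(K \right)} = 4 - \frac{K + K}{K + K} = 4 - \frac{2 K}{2 K} = 4 - 2 K \frac{1}{2 K} = 4 - 1 = 3$)
$\frac{D{\left(L{\left(-3 \right)} \right)}}{-320} + \frac{1752}{-134} = \frac{3}{-320} + \frac{1752}{-134} = 3 \left(- \frac{1}{320}\right) + 1752 \left(- \frac{1}{134}\right) = - \frac{3}{320} - \frac{876}{67} = - \frac{280521}{21440}$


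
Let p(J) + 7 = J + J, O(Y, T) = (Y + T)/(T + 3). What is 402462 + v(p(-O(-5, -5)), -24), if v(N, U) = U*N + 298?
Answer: 403168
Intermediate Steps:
O(Y, T) = (T + Y)/(3 + T)
p(J) = -7 + 2*J (p(J) = -7 + (J + J) = -7 + 2*J)
v(N, U) = 298 + N*U (v(N, U) = N*U + 298 = 298 + N*U)
402462 + v(p(-O(-5, -5)), -24) = 402462 + (298 + (-7 + 2*(-(-5 - 5)/(3 - 5)))*(-24)) = 402462 + (298 + (-7 + 2*(-(-10)/(-2)))*(-24)) = 402462 + (298 + (-7 + 2*(-(-1)*(-10)/2))*(-24)) = 402462 + (298 + (-7 + 2*(-1*5))*(-24)) = 402462 + (298 + (-7 + 2*(-5))*(-24)) = 402462 + (298 + (-7 - 10)*(-24)) = 402462 + (298 - 17*(-24)) = 402462 + (298 + 408) = 402462 + 706 = 403168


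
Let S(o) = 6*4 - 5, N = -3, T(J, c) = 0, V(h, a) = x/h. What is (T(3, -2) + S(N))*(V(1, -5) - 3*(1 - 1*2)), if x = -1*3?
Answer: 0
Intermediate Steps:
x = -3
V(h, a) = -3/h
S(o) = 19 (S(o) = 24 - 5 = 19)
(T(3, -2) + S(N))*(V(1, -5) - 3*(1 - 1*2)) = (0 + 19)*(-3/1 - 3*(1 - 1*2)) = 19*(-3*1 - 3*(1 - 2)) = 19*(-3 - 3*(-1)) = 19*(-3 + 3) = 19*0 = 0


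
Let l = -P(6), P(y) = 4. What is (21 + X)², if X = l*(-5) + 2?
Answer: 1849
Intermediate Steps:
l = -4 (l = -1*4 = -4)
X = 22 (X = -4*(-5) + 2 = 20 + 2 = 22)
(21 + X)² = (21 + 22)² = 43² = 1849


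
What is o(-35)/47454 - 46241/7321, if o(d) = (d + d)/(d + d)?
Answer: -2194313093/347410734 ≈ -6.3162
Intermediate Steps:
o(d) = 1 (o(d) = (2*d)/((2*d)) = (2*d)*(1/(2*d)) = 1)
o(-35)/47454 - 46241/7321 = 1/47454 - 46241/7321 = -2194313093/347410734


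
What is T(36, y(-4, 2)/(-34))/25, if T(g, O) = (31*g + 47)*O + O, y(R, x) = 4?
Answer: -2328/425 ≈ -5.4776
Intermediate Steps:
T(g, O) = O + O*(47 + 31*g) (T(g, O) = (47 + 31*g)*O + O = O*(47 + 31*g) + O = O + O*(47 + 31*g))
T(36, y(-4, 2)/(-34))/25 = ((4/(-34))*(48 + 31*36))/25 = ((4*(-1/34))*(48 + 1116))/25 = (-2/17*1164)/25 = (1/25)*(-2328/17) = -2328/425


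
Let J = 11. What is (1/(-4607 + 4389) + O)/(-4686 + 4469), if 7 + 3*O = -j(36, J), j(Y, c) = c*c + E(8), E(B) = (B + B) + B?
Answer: 1069/4578 ≈ 0.23351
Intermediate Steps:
E(B) = 3*B (E(B) = 2*B + B = 3*B)
j(Y, c) = 24 + c**2 (j(Y, c) = c*c + 3*8 = c**2 + 24 = 24 + c**2)
O = -152/3 (O = -7/3 + (-(24 + 11**2))/3 = -7/3 + (-(24 + 121))/3 = -7/3 + (-1*145)/3 = -7/3 + (1/3)*(-145) = -7/3 - 145/3 = -152/3 ≈ -50.667)
(1/(-4607 + 4389) + O)/(-4686 + 4469) = (1/(-4607 + 4389) - 152/3)/(-4686 + 4469) = (1/(-218) - 152/3)/(-217) = (-1/218 - 152/3)*(-1/217) = -33139/654*(-1/217) = 1069/4578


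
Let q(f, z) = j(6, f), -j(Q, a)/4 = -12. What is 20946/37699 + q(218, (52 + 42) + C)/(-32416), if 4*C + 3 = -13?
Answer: 42323499/76378174 ≈ 0.55413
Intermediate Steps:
j(Q, a) = 48 (j(Q, a) = -4*(-12) = 48)
C = -4 (C = -¾ + (¼)*(-13) = -¾ - 13/4 = -4)
q(f, z) = 48
20946/37699 + q(218, (52 + 42) + C)/(-32416) = 20946/37699 + 48/(-32416) = 20946*(1/37699) + 48*(-1/32416) = 20946/37699 - 3/2026 = 42323499/76378174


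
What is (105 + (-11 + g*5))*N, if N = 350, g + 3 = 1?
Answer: 29400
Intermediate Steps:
g = -2 (g = -3 + 1 = -2)
(105 + (-11 + g*5))*N = (105 + (-11 - 2*5))*350 = (105 + (-11 - 10))*350 = (105 - 21)*350 = 84*350 = 29400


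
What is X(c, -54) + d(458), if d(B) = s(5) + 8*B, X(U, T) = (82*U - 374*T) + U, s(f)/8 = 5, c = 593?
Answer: 73119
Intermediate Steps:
s(f) = 40 (s(f) = 8*5 = 40)
X(U, T) = -374*T + 83*U (X(U, T) = (-374*T + 82*U) + U = -374*T + 83*U)
d(B) = 40 + 8*B
X(c, -54) + d(458) = (-374*(-54) + 83*593) + (40 + 8*458) = (20196 + 49219) + (40 + 3664) = 69415 + 3704 = 73119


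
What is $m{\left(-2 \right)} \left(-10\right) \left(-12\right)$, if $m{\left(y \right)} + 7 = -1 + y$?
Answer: $-1200$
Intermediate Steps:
$m{\left(y \right)} = -8 + y$ ($m{\left(y \right)} = -7 + \left(-1 + y\right) = -8 + y$)
$m{\left(-2 \right)} \left(-10\right) \left(-12\right) = \left(-8 - 2\right) \left(-10\right) \left(-12\right) = \left(-10\right) \left(-10\right) \left(-12\right) = 100 \left(-12\right) = -1200$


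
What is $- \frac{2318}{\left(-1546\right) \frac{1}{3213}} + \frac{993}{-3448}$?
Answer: $\frac{12839125827}{2665304} \approx 4817.1$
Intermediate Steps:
$- \frac{2318}{\left(-1546\right) \frac{1}{3213}} + \frac{993}{-3448} = - \frac{2318}{\left(-1546\right) \frac{1}{3213}} + 993 \left(- \frac{1}{3448}\right) = - \frac{2318}{- \frac{1546}{3213}} - \frac{993}{3448} = \left(-2318\right) \left(- \frac{3213}{1546}\right) - \frac{993}{3448} = \frac{3723867}{773} - \frac{993}{3448} = \frac{12839125827}{2665304}$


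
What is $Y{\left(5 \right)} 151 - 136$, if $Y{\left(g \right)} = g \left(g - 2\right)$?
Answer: $2129$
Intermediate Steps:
$Y{\left(g \right)} = g \left(-2 + g\right)$
$Y{\left(5 \right)} 151 - 136 = 5 \left(-2 + 5\right) 151 - 136 = 5 \cdot 3 \cdot 151 - 136 = 15 \cdot 151 - 136 = 2265 - 136 = 2129$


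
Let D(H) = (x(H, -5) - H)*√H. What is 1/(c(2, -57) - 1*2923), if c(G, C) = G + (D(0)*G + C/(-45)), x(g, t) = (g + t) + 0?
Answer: -15/43796 ≈ -0.00034250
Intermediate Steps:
x(g, t) = g + t
D(H) = -5*√H (D(H) = ((H - 5) - H)*√H = ((-5 + H) - H)*√H = -5*√H)
c(G, C) = G - C/45 (c(G, C) = G + ((-5*√0)*G + C/(-45)) = G + ((-5*0)*G + C*(-1/45)) = G + (0*G - C/45) = G + (0 - C/45) = G - C/45)
1/(c(2, -57) - 1*2923) = 1/((2 - 1/45*(-57)) - 1*2923) = 1/((2 + 19/15) - 2923) = 1/(49/15 - 2923) = 1/(-43796/15) = -15/43796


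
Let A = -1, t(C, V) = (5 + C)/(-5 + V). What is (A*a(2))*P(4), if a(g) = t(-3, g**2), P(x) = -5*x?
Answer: -40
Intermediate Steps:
t(C, V) = (5 + C)/(-5 + V)
a(g) = 2/(-5 + g**2) (a(g) = (5 - 3)/(-5 + g**2) = 2/(-5 + g**2))
(A*a(2))*P(4) = (-2/(-5 + 2**2))*(-5*4) = -2/(-5 + 4)*(-20) = -2/(-1)*(-20) = -2*(-1)*(-20) = -1*(-2)*(-20) = 2*(-20) = -40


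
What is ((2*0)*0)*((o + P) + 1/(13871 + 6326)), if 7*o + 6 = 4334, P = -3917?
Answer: 0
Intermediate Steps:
o = 4328/7 (o = -6/7 + (1/7)*4334 = -6/7 + 4334/7 = 4328/7 ≈ 618.29)
((2*0)*0)*((o + P) + 1/(13871 + 6326)) = ((2*0)*0)*((4328/7 - 3917) + 1/(13871 + 6326)) = (0*0)*(-23091/7 + 1/20197) = 0*(-23091/7 + 1/20197) = 0*(-466368920/141379) = 0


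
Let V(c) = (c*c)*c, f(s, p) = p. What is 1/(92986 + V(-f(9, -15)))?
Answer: 1/96361 ≈ 1.0378e-5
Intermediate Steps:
V(c) = c³ (V(c) = c²*c = c³)
1/(92986 + V(-f(9, -15))) = 1/(92986 + (-1*(-15))³) = 1/(92986 + 15³) = 1/(92986 + 3375) = 1/96361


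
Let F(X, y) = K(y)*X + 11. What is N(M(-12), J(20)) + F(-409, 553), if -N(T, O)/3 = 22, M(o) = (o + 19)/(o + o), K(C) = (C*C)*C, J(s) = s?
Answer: -69166962248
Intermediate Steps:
K(C) = C³ (K(C) = C²*C = C³)
M(o) = (19 + o)/(2*o) (M(o) = (19 + o)/((2*o)) = (19 + o)*(1/(2*o)) = (19 + o)/(2*o))
F(X, y) = 11 + X*y³ (F(X, y) = y³*X + 11 = X*y³ + 11 = 11 + X*y³)
N(T, O) = -66 (N(T, O) = -3*22 = -66)
N(M(-12), J(20)) + F(-409, 553) = -66 + (11 - 409*553³) = -66 + (11 - 409*169112377) = -66 + (11 - 69166962193) = -66 - 69166962182 = -69166962248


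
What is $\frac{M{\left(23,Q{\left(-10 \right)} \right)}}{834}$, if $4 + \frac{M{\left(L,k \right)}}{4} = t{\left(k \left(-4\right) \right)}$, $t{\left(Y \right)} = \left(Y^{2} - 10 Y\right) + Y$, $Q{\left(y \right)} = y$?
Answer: $\frac{824}{139} \approx 5.9281$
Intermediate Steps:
$t{\left(Y \right)} = Y^{2} - 9 Y$
$M{\left(L,k \right)} = -16 - 16 k \left(-9 - 4 k\right)$ ($M{\left(L,k \right)} = -16 + 4 k \left(-4\right) \left(-9 + k \left(-4\right)\right) = -16 + 4 - 4 k \left(-9 - 4 k\right) = -16 + 4 \left(- 4 k \left(-9 - 4 k\right)\right) = -16 - 16 k \left(-9 - 4 k\right)$)
$\frac{M{\left(23,Q{\left(-10 \right)} \right)}}{834} = \frac{-16 + 16 \left(-10\right) \left(9 + 4 \left(-10\right)\right)}{834} = \left(-16 + 16 \left(-10\right) \left(9 - 40\right)\right) \frac{1}{834} = \left(-16 + 16 \left(-10\right) \left(-31\right)\right) \frac{1}{834} = \left(-16 + 4960\right) \frac{1}{834} = 4944 \cdot \frac{1}{834} = \frac{824}{139}$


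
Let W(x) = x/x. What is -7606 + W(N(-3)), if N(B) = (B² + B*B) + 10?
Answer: -7605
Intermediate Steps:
N(B) = 10 + 2*B² (N(B) = (B² + B²) + 10 = 2*B² + 10 = 10 + 2*B²)
W(x) = 1
-7606 + W(N(-3)) = -7606 + 1 = -7605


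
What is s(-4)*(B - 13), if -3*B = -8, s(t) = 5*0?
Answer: 0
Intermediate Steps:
s(t) = 0
B = 8/3 (B = -⅓*(-8) = 8/3 ≈ 2.6667)
s(-4)*(B - 13) = 0*(8/3 - 13) = 0*(-31/3) = 0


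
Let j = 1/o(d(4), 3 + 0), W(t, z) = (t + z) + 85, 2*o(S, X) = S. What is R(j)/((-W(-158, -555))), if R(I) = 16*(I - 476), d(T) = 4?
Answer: -1902/157 ≈ -12.115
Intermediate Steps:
o(S, X) = S/2
W(t, z) = 85 + t + z
j = 1/2 (j = 1/((1/2)*4) = 1/2 ≈ 0.50000)
R(I) = -7616 + 16*I (R(I) = 16*(-476 + I) = -7616 + 16*I)
R(j)/((-W(-158, -555))) = (-7616 + 16*(1/2))/((-(85 - 158 - 555))) = (-7616 + 8)/((-1*(-628))) = -7608/628 = -7608*1/628 = -1902/157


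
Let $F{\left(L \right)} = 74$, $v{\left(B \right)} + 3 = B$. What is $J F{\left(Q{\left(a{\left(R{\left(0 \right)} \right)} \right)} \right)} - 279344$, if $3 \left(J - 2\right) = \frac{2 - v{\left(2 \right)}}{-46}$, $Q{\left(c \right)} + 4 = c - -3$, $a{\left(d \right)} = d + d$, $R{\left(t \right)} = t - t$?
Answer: $- \frac{6421545}{23} \approx -2.792 \cdot 10^{5}$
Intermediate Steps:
$v{\left(B \right)} = -3 + B$
$R{\left(t \right)} = 0$
$a{\left(d \right)} = 2 d$
$Q{\left(c \right)} = -1 + c$ ($Q{\left(c \right)} = -4 + \left(c - -3\right) = -4 + \left(c + 3\right) = -4 + \left(3 + c\right) = -1 + c$)
$J = \frac{91}{46}$ ($J = 2 + \frac{\left(2 - \left(-3 + 2\right)\right) \frac{1}{-46}}{3} = 2 + \frac{\left(2 - -1\right) \left(- \frac{1}{46}\right)}{3} = 2 + \frac{\left(2 + 1\right) \left(- \frac{1}{46}\right)}{3} = 2 + \frac{3 \left(- \frac{1}{46}\right)}{3} = 2 + \frac{1}{3} \left(- \frac{3}{46}\right) = 2 - \frac{1}{46} = \frac{91}{46} \approx 1.9783$)
$J F{\left(Q{\left(a{\left(R{\left(0 \right)} \right)} \right)} \right)} - 279344 = \frac{91}{46} \cdot 74 - 279344 = \frac{3367}{23} - 279344 = - \frac{6421545}{23}$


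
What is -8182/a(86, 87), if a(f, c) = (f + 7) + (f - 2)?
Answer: -8182/177 ≈ -46.226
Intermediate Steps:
a(f, c) = 5 + 2*f (a(f, c) = (7 + f) + (-2 + f) = 5 + 2*f)
-8182/a(86, 87) = -8182/(5 + 2*86) = -8182/(5 + 172) = -8182/177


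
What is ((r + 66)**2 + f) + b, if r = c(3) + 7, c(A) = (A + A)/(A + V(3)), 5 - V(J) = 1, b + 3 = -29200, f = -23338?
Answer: -2307220/49 ≈ -47086.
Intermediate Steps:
b = -29203 (b = -3 - 29200 = -29203)
V(J) = 4 (V(J) = 5 - 1*1 = 5 - 1 = 4)
c(A) = 2*A/(4 + A) (c(A) = (A + A)/(A + 4) = (2*A)/(4 + A) = 2*A/(4 + A))
r = 55/7 (r = 2*3/(4 + 3) + 7 = 2*3/7 + 7 = 2*3*(1/7) + 7 = 6/7 + 7 = 55/7 ≈ 7.8571)
((r + 66)**2 + f) + b = ((55/7 + 66)**2 - 23338) - 29203 = ((517/7)**2 - 23338) - 29203 = (267289/49 - 23338) - 29203 = -876273/49 - 29203 = -2307220/49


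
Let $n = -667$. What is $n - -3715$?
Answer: $3048$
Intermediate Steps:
$n - -3715 = -667 - -3715 = -667 + 3715 = 3048$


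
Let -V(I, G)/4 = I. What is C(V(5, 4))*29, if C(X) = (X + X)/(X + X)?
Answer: 29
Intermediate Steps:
V(I, G) = -4*I
C(X) = 1 (C(X) = (2*X)/((2*X)) = (2*X)*(1/(2*X)) = 1)
C(V(5, 4))*29 = 1*29 = 29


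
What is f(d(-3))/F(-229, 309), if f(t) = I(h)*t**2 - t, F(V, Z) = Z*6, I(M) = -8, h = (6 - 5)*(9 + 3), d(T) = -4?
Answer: -62/927 ≈ -0.066882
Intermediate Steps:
h = 12 (h = 1*12 = 12)
F(V, Z) = 6*Z
f(t) = -t - 8*t**2 (f(t) = -8*t**2 - t = -t - 8*t**2)
f(d(-3))/F(-229, 309) = (-4*(-1 - 8*(-4)))/((6*309)) = -4*(-1 + 32)/1854 = -4*31*(1/1854) = -124*1/1854 = -62/927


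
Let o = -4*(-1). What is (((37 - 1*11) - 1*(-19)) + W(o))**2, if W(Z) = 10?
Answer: 3025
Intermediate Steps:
o = 4
(((37 - 1*11) - 1*(-19)) + W(o))**2 = (((37 - 1*11) - 1*(-19)) + 10)**2 = (((37 - 11) + 19) + 10)**2 = ((26 + 19) + 10)**2 = (45 + 10)**2 = 55**2 = 3025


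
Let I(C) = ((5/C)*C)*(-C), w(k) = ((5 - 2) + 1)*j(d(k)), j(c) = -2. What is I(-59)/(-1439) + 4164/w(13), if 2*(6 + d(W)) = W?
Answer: -1498589/2878 ≈ -520.71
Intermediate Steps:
d(W) = -6 + W/2
w(k) = -8 (w(k) = ((5 - 2) + 1)*(-2) = (3 + 1)*(-2) = 4*(-2) = -8)
I(C) = -5*C (I(C) = 5*(-C) = -5*C)
I(-59)/(-1439) + 4164/w(13) = -5*(-59)/(-1439) + 4164/(-8) = 295*(-1/1439) + 4164*(-⅛) = -295/1439 - 1041/2 = -1498589/2878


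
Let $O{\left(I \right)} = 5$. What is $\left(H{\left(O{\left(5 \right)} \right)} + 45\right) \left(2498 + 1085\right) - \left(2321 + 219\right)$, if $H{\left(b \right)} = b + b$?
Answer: $194525$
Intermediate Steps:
$H{\left(b \right)} = 2 b$
$\left(H{\left(O{\left(5 \right)} \right)} + 45\right) \left(2498 + 1085\right) - \left(2321 + 219\right) = \left(2 \cdot 5 + 45\right) \left(2498 + 1085\right) - \left(2321 + 219\right) = \left(10 + 45\right) 3583 - 2540 = 55 \cdot 3583 - 2540 = 197065 - 2540 = 194525$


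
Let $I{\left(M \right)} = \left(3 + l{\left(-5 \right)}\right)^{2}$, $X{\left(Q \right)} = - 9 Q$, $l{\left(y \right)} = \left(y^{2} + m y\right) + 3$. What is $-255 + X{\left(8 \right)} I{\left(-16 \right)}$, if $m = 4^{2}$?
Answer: $-173127$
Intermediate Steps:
$m = 16$
$l{\left(y \right)} = 3 + y^{2} + 16 y$ ($l{\left(y \right)} = \left(y^{2} + 16 y\right) + 3 = 3 + y^{2} + 16 y$)
$I{\left(M \right)} = 2401$ ($I{\left(M \right)} = \left(3 + \left(3 + \left(-5\right)^{2} + 16 \left(-5\right)\right)\right)^{2} = \left(3 + \left(3 + 25 - 80\right)\right)^{2} = \left(3 - 52\right)^{2} = \left(-49\right)^{2} = 2401$)
$-255 + X{\left(8 \right)} I{\left(-16 \right)} = -255 + \left(-9\right) 8 \cdot 2401 = -255 - 172872 = -173127$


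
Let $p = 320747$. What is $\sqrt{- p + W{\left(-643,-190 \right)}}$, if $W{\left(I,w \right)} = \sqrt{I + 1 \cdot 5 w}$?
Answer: $\sqrt{-320747 + 3 i \sqrt{177}} \approx 0.035 + 566.35 i$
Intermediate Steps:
$W{\left(I,w \right)} = \sqrt{I + 5 w}$
$\sqrt{- p + W{\left(-643,-190 \right)}} = \sqrt{\left(-1\right) 320747 + \sqrt{-643 + 5 \left(-190\right)}} = \sqrt{-320747 + \sqrt{-643 - 950}} = \sqrt{-320747 + \sqrt{-1593}} = \sqrt{-320747 + 3 i \sqrt{177}}$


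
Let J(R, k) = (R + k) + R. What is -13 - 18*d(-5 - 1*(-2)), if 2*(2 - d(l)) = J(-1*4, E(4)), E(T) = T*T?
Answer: 23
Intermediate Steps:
E(T) = T**2
J(R, k) = k + 2*R
d(l) = -2 (d(l) = 2 - (4**2 + 2*(-1*4))/2 = 2 - (16 + 2*(-4))/2 = 2 - (16 - 8)/2 = 2 - 1/2*8 = 2 - 4 = -2)
-13 - 18*d(-5 - 1*(-2)) = -13 - 18*(-2) = -13 + 36 = 23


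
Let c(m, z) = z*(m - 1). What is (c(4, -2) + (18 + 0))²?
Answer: 144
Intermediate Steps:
c(m, z) = z*(-1 + m)
(c(4, -2) + (18 + 0))² = (-2*(-1 + 4) + (18 + 0))² = (-2*3 + 18)² = (-6 + 18)² = 12² = 144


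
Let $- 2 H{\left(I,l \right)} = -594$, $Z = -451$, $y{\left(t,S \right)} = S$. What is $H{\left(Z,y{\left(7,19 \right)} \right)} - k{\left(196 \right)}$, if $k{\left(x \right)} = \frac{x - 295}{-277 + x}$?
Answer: $\frac{2662}{9} \approx 295.78$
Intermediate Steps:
$H{\left(I,l \right)} = 297$ ($H{\left(I,l \right)} = \left(- \frac{1}{2}\right) \left(-594\right) = 297$)
$k{\left(x \right)} = \frac{-295 + x}{-277 + x}$
$H{\left(Z,y{\left(7,19 \right)} \right)} - k{\left(196 \right)} = 297 - \frac{-295 + 196}{-277 + 196} = 297 - \frac{1}{-81} \left(-99\right) = 297 - \left(- \frac{1}{81}\right) \left(-99\right) = 297 - \frac{11}{9} = \frac{2662}{9}$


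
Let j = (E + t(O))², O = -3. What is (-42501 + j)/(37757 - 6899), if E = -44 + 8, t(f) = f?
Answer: -6830/5143 ≈ -1.3280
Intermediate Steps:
E = -36
j = 1521 (j = (-36 - 3)² = (-39)² = 1521)
(-42501 + j)/(37757 - 6899) = (-42501 + 1521)/(37757 - 6899) = -40980/30858 = -40980*1/30858 = -6830/5143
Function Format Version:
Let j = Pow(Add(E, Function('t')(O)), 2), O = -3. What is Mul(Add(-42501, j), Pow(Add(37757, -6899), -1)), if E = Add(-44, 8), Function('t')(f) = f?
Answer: Rational(-6830, 5143) ≈ -1.3280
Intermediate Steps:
E = -36
j = 1521 (j = Pow(Add(-36, -3), 2) = Pow(-39, 2) = 1521)
Mul(Add(-42501, j), Pow(Add(37757, -6899), -1)) = Mul(Add(-42501, 1521), Pow(Add(37757, -6899), -1)) = Mul(-40980, Pow(30858, -1)) = Mul(-40980, Rational(1, 30858)) = Rational(-6830, 5143)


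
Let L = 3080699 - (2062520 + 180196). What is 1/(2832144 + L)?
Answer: 1/3670127 ≈ 2.7247e-7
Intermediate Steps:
L = 837983 (L = 3080699 - 1*2242716 = 3080699 - 2242716 = 837983)
1/(2832144 + L) = 1/(2832144 + 837983) = 1/3670127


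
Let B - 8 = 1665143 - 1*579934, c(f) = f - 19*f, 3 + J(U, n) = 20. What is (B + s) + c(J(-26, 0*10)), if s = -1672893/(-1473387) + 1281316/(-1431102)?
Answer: 381268021370021768/351427847079 ≈ 1.0849e+6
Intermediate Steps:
J(U, n) = 17 (J(U, n) = -3 + 20 = 17)
c(f) = -18*f
B = 1085217 (B = 8 + (1665143 - 1*579934) = 8 + (1665143 - 579934) = 8 + 1085209 = 1085217)
s = 84367696799/351427847079 (s = -1672893*(-1/1473387) + 1281316*(-1/1431102) = 557631/491129 - 640658/715551 = 84367696799/351427847079 ≈ 0.24007)
(B + s) + c(J(-26, 0*10)) = (1085217 + 84367696799/351427847079) - 18*17 = 381375558291227942/351427847079 - 306 = 381268021370021768/351427847079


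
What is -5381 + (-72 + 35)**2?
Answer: -4012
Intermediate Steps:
-5381 + (-72 + 35)**2 = -5381 + (-37)**2 = -5381 + 1369 = -4012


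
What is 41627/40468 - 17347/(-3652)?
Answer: 116925/20234 ≈ 5.7786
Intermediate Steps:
41627/40468 - 17347/(-3652) = 41627*(1/40468) - 17347*(-1/3652) = 41627/40468 + 19/4 = 116925/20234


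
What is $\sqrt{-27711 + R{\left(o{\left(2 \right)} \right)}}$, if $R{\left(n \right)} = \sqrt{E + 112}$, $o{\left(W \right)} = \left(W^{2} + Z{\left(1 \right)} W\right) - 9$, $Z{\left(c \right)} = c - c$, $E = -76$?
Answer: $i \sqrt{27705} \approx 166.45 i$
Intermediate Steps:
$Z{\left(c \right)} = 0$
$o{\left(W \right)} = -9 + W^{2}$ ($o{\left(W \right)} = \left(W^{2} + 0 W\right) - 9 = \left(W^{2} + 0\right) - 9 = W^{2} - 9 = -9 + W^{2}$)
$R{\left(n \right)} = 6$ ($R{\left(n \right)} = \sqrt{-76 + 112} = \sqrt{36} = 6$)
$\sqrt{-27711 + R{\left(o{\left(2 \right)} \right)}} = \sqrt{-27711 + 6} = \sqrt{-27705} = i \sqrt{27705}$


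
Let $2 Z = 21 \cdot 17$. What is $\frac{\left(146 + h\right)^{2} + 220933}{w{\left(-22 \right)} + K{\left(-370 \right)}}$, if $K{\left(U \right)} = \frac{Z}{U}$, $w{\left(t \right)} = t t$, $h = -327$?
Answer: $\frac{187733560}{357803} \approx 524.68$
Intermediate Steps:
$Z = \frac{357}{2}$ ($Z = \frac{21 \cdot 17}{2} = \frac{1}{2} \cdot 357 = \frac{357}{2} \approx 178.5$)
$w{\left(t \right)} = t^{2}$
$K{\left(U \right)} = \frac{357}{2 U}$
$\frac{\left(146 + h\right)^{2} + 220933}{w{\left(-22 \right)} + K{\left(-370 \right)}} = \frac{\left(146 - 327\right)^{2} + 220933}{\left(-22\right)^{2} + \frac{357}{2 \left(-370\right)}} = \frac{\left(-181\right)^{2} + 220933}{484 + \frac{357}{2} \left(- \frac{1}{370}\right)} = \frac{32761 + 220933}{484 - \frac{357}{740}} = \frac{253694}{\frac{357803}{740}} = 253694 \cdot \frac{740}{357803} = \frac{187733560}{357803}$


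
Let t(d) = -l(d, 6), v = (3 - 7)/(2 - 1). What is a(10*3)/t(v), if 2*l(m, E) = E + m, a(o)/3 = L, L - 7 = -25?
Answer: 54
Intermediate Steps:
L = -18 (L = 7 - 25 = -18)
a(o) = -54 (a(o) = 3*(-18) = -54)
v = -4 (v = -4/1 = -4*1 = -4)
l(m, E) = E/2 + m/2 (l(m, E) = (E + m)/2 = E/2 + m/2)
t(d) = -3 - d/2 (t(d) = -((½)*6 + d/2) = -(3 + d/2) = -3 - d/2)
a(10*3)/t(v) = -54/(-3 - ½*(-4)) = -54/(-3 + 2) = -54/(-1) = -54*(-1) = 54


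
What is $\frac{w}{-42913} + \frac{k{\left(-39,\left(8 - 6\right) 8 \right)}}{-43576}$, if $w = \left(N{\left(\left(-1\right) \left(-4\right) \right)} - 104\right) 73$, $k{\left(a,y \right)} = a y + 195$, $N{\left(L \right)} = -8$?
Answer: $\frac{28822081}{143844376} \approx 0.20037$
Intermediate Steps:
$k{\left(a,y \right)} = 195 + a y$
$w = -8176$ ($w = \left(-8 - 104\right) 73 = \left(-112\right) 73 = -8176$)
$\frac{w}{-42913} + \frac{k{\left(-39,\left(8 - 6\right) 8 \right)}}{-43576} = - \frac{8176}{-42913} + \frac{195 - 39 \left(8 - 6\right) 8}{-43576} = \left(-8176\right) \left(- \frac{1}{42913}\right) + \left(195 - 39 \cdot 2 \cdot 8\right) \left(- \frac{1}{43576}\right) = \frac{8176}{42913} + \left(195 - 624\right) \left(- \frac{1}{43576}\right) = \frac{8176}{42913} - - \frac{33}{3352} = \frac{8176}{42913} + \frac{33}{3352} = \frac{28822081}{143844376}$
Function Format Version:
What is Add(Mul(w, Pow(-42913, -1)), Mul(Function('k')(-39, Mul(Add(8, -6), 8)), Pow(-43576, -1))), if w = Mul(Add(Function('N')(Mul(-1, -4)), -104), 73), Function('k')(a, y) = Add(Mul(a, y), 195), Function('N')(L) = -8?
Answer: Rational(28822081, 143844376) ≈ 0.20037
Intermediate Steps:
Function('k')(a, y) = Add(195, Mul(a, y))
w = -8176 (w = Mul(Add(-8, -104), 73) = Mul(-112, 73) = -8176)
Add(Mul(w, Pow(-42913, -1)), Mul(Function('k')(-39, Mul(Add(8, -6), 8)), Pow(-43576, -1))) = Add(Mul(-8176, Pow(-42913, -1)), Mul(Add(195, Mul(-39, Mul(Add(8, -6), 8))), Pow(-43576, -1))) = Add(Mul(-8176, Rational(-1, 42913)), Mul(Add(195, Mul(-39, Mul(2, 8))), Rational(-1, 43576))) = Add(Rational(8176, 42913), Mul(Add(195, Mul(-39, 16)), Rational(-1, 43576))) = Add(Rational(8176, 42913), Mul(Add(195, -624), Rational(-1, 43576))) = Add(Rational(8176, 42913), Mul(-429, Rational(-1, 43576))) = Add(Rational(8176, 42913), Rational(33, 3352)) = Rational(28822081, 143844376)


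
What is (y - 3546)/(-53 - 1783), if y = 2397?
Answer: 383/612 ≈ 0.62582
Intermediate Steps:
(y - 3546)/(-53 - 1783) = (2397 - 3546)/(-53 - 1783) = -1149/(-1836) = -1149*(-1/1836) = 383/612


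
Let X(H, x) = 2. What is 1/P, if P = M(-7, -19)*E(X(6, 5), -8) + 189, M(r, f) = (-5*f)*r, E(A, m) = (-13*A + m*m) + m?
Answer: -1/19761 ≈ -5.0605e-5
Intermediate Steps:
E(A, m) = m + m² - 13*A (E(A, m) = (-13*A + m²) + m = (m² - 13*A) + m = m + m² - 13*A)
M(r, f) = -5*f*r
P = -19761 (P = (-5*(-19)*(-7))*(-8 + (-8)² - 13*2) + 189 = -665*(-8 + 64 - 26) + 189 = -665*30 + 189 = -19950 + 189 = -19761)
1/P = 1/(-19761) = -1/19761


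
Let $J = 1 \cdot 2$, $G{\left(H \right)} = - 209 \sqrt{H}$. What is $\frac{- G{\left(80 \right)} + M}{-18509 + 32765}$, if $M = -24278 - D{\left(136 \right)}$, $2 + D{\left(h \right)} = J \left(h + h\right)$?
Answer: $- \frac{6205}{3564} + \frac{19 \sqrt{5}}{324} \approx -1.6099$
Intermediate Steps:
$J = 2$
$D{\left(h \right)} = -2 + 4 h$ ($D{\left(h \right)} = -2 + 2 \left(h + h\right) = -2 + 2 \cdot 2 h = -2 + 4 h$)
$M = -24820$ ($M = -24278 - \left(-2 + 4 \cdot 136\right) = -24278 - \left(-2 + 544\right) = -24278 - 542 = -24820$)
$\frac{- G{\left(80 \right)} + M}{-18509 + 32765} = \frac{- \left(-209\right) \sqrt{80} - 24820}{-18509 + 32765} = \frac{- \left(-209\right) 4 \sqrt{5} - 24820}{14256} = \left(- \left(-836\right) \sqrt{5} - 24820\right) \frac{1}{14256} = \left(836 \sqrt{5} - 24820\right) \frac{1}{14256} = \left(-24820 + 836 \sqrt{5}\right) \frac{1}{14256} = - \frac{6205}{3564} + \frac{19 \sqrt{5}}{324}$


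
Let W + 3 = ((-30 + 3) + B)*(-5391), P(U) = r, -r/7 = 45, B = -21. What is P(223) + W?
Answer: 258450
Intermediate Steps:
r = -315 (r = -7*45 = -315)
P(U) = -315
W = 258765 (W = -3 + ((-30 + 3) - 21)*(-5391) = -3 + (-27 - 21)*(-5391) = -3 - 48*(-5391) = -3 + 258768 = 258765)
P(223) + W = -315 + 258765 = 258450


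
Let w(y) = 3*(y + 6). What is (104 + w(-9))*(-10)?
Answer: -950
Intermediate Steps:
w(y) = 18 + 3*y (w(y) = 3*(6 + y) = 18 + 3*y)
(104 + w(-9))*(-10) = (104 + (18 + 3*(-9)))*(-10) = (104 + (18 - 27))*(-10) = (104 - 9)*(-10) = 95*(-10) = -950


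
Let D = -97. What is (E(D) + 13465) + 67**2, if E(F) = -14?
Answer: 17940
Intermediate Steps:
(E(D) + 13465) + 67**2 = (-14 + 13465) + 67**2 = 13451 + 4489 = 17940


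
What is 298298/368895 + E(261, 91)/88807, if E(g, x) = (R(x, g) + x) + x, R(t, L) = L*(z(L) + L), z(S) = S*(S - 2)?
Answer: 6560227126076/32760458265 ≈ 200.25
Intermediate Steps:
z(S) = S*(-2 + S)
R(t, L) = L*(L + L*(-2 + L)) (R(t, L) = L*(L*(-2 + L) + L) = L*(L + L*(-2 + L)))
E(g, x) = 2*x + g²*(-1 + g) (E(g, x) = (g²*(-1 + g) + x) + x = (x + g²*(-1 + g)) + x = 2*x + g²*(-1 + g))
298298/368895 + E(261, 91)/88807 = 298298/368895 + (2*91 + 261²*(-1 + 261))/88807 = 298298*(1/368895) + (182 + 68121*260)*(1/88807) = 298298/368895 + (182 + 17711460)*(1/88807) = 298298/368895 + 17711642*(1/88807) = 298298/368895 + 17711642/88807 = 6560227126076/32760458265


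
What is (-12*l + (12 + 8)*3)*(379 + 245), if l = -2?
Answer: 52416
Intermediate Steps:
(-12*l + (12 + 8)*3)*(379 + 245) = (-12*(-2) + (12 + 8)*3)*(379 + 245) = (24 + 20*3)*624 = (24 + 60)*624 = 84*624 = 52416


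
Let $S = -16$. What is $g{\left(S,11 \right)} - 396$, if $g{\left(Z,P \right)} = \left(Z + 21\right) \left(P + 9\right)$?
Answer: $-296$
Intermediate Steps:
$g{\left(Z,P \right)} = \left(9 + P\right) \left(21 + Z\right)$ ($g{\left(Z,P \right)} = \left(21 + Z\right) \left(9 + P\right) = \left(9 + P\right) \left(21 + Z\right)$)
$g{\left(S,11 \right)} - 396 = \left(189 + 9 \left(-16\right) + 21 \cdot 11 + 11 \left(-16\right)\right) - 396 = \left(189 - 144 + 231 - 176\right) - 396 = 100 - 396 = -296$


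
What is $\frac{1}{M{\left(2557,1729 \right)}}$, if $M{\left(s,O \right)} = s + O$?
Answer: $\frac{1}{4286} \approx 0.00023332$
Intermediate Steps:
$M{\left(s,O \right)} = O + s$
$\frac{1}{M{\left(2557,1729 \right)}} = \frac{1}{1729 + 2557} = \frac{1}{4286}$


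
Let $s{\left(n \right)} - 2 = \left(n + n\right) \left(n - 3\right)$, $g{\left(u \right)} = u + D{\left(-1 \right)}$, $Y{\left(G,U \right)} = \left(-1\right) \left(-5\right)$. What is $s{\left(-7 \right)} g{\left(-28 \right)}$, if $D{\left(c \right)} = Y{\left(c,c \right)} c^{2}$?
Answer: $-3266$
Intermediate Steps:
$Y{\left(G,U \right)} = 5$
$D{\left(c \right)} = 5 c^{2}$
$g{\left(u \right)} = 5 + u$ ($g{\left(u \right)} = u + 5 \left(-1\right)^{2} = u + 5 \cdot 1 = u + 5 = 5 + u$)
$s{\left(n \right)} = 2 + 2 n \left(-3 + n\right)$ ($s{\left(n \right)} = 2 + \left(n + n\right) \left(n - 3\right) = 2 + 2 n \left(-3 + n\right)$)
$s{\left(-7 \right)} g{\left(-28 \right)} = \left(2 - -42 + 2 \left(-7\right)^{2}\right) \left(5 - 28\right) = \left(2 + 42 + 2 \cdot 49\right) \left(-23\right) = \left(2 + 42 + 98\right) \left(-23\right) = 142 \left(-23\right) = -3266$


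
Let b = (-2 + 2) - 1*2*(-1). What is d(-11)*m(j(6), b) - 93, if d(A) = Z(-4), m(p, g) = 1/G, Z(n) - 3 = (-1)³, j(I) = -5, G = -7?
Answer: -653/7 ≈ -93.286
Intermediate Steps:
b = 2 (b = 0 - 2*(-1) = 0 + 2 = 2)
Z(n) = 2 (Z(n) = 3 + (-1)³ = 3 - 1 = 2)
m(p, g) = -⅐ (m(p, g) = 1/(-7) = -⅐)
d(A) = 2
d(-11)*m(j(6), b) - 93 = 2*(-⅐) - 93 = -2/7 - 93 = -653/7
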